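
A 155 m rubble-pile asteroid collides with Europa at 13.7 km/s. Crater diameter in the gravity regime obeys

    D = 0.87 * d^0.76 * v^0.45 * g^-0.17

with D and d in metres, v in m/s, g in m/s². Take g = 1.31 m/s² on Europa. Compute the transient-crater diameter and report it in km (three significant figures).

In SI units: v = 13700 m/s.
d^0.76 = 155^0.76 = 46.20
v^0.45 = 13700^0.45 = 72.70
g^-0.17 = 1.31^-0.17 = 0.9551
D = 0.87 × 46.20 × 72.70 × 0.9551 = 2791 m
   = 2.791 km

D ≈ 2.79 km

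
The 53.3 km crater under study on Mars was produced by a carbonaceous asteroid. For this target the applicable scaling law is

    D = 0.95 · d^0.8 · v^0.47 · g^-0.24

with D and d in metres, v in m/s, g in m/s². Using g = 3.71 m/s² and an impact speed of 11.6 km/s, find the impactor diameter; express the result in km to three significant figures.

d ≈ 5.24 km

Rearranging for d: d = [D / (0.95 · 11600^0.47 · 3.71^-0.24)]^(1/0.8).
D = 53300 m.
11600^0.47 = 81.34
3.71^-0.24 = 0.7300
Denominator = 0.95 × 81.34 × 0.7300 = 56.41
D / 56.41 = 53300 / 56.41 = 944.9
d = 944.9^(1/0.8) = 944.9^1.25 = 5239 m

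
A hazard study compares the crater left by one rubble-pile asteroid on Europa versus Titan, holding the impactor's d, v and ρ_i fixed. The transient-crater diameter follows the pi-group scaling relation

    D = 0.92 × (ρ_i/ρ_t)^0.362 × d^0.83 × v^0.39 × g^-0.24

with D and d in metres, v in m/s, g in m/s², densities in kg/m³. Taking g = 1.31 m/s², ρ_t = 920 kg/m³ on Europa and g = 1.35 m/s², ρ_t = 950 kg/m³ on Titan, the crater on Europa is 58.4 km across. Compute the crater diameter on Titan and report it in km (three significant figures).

D ≈ 57.3 km

The impactor-only factors (d, v, ρ_i) cancel in the ratio, leaving D_Titan/D_Europa = (g_Titan/g_Europa)^-0.24 · (ρ_t,Europa/ρ_t,Titan)^0.362.
(1.35/1.31)^-0.24 = 1.031^-0.24 = 0.9927
(920/950)^0.362 = 0.9684^0.362 = 0.9884
Ratio = 0.9927 × 0.9884 = 0.9812
D_Titan = 0.9812 × 58.4 km = 57.3 km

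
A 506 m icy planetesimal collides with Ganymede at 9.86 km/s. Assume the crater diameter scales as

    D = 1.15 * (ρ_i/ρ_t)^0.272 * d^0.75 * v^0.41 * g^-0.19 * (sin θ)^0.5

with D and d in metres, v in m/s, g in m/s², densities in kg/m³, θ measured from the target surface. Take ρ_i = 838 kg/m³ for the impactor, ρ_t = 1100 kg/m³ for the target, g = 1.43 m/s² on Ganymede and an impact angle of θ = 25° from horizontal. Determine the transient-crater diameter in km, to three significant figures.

D ≈ 3.00 km

In SI units: v = 9860 m/s.
(ρ_i/ρ_t)^0.272 = (838/1100)^0.272 = 0.9287
d^0.75 = 506^0.75 = 106.7
v^0.41 = 9860^0.41 = 43.40
g^-0.19 = 1.43^-0.19 = 0.9343
(sin 25°)^0.5 = 0.4226^0.5 = 0.6501
D = 1.15 × 0.9287 × 106.7 × 43.40 × 0.9343 × 0.6501 = 3004 m
   = 3.004 km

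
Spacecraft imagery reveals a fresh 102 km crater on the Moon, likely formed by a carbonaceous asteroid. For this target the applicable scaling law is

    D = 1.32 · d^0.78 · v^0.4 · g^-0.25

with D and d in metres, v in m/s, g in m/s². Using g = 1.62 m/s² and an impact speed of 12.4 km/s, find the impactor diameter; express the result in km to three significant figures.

d ≈ 17.2 km

Rearranging for d: d = [D / (1.32 · 12400^0.4 · 1.62^-0.25)]^(1/0.78).
D = 102000 m.
12400^0.4 = 43.39
1.62^-0.25 = 0.8864
Denominator = 1.32 × 43.39 × 0.8864 = 50.77
D / 50.77 = 102000 / 50.77 = 2009
d = 2009^(1/0.78) = 2009^1.2821 = 17169 m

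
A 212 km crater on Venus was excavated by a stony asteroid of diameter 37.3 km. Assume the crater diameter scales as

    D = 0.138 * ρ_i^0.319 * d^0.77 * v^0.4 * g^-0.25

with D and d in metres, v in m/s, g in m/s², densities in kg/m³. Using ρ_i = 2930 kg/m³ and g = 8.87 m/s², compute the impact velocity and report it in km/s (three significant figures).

v ≈ 31.1 km/s

Rearranging for v: v = [D / (0.138 · 2930^0.319 · 37300^0.77 · 8.87^-0.25)]^(1/0.4).
D = 212000 m.
2930^0.319 = 12.76
37300^0.77 = 3313
8.87^-0.25 = 0.5795
Denominator = 0.138 × 12.76 × 3313 × 0.5795 = 3381
D / 3381 = 212000 / 3381 = 62.70
v = 62.70^(1/0.4) = 62.70^2.5 = 31129 m/s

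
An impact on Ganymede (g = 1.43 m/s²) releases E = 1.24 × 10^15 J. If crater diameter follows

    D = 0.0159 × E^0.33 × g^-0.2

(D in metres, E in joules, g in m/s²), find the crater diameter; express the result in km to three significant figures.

E^0.33 = (1.24 × 10^15)^0.33 = 9.568 × 10^4
g^-0.2 = 1.43^-0.2 = 0.9310
D = 0.0159 × 9.568 × 10^4 × 0.9310 = 1416 m
   = 1.416 km

D ≈ 1.42 km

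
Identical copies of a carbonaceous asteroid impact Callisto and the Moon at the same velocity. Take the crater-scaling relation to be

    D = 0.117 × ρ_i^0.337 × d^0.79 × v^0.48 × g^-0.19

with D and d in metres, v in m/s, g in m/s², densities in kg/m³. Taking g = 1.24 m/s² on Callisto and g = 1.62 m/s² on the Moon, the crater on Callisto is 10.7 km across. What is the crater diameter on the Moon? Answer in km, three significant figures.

D ≈ 10.2 km

All impactor-dependent factors cancel in the ratio, leaving D_Moon/D_Callisto = (g_Moon/g_Callisto)^-0.19.
(1.62/1.24)^-0.19 = 1.306^-0.19 = 0.9505
D_Moon = 0.9505 × 10.7 km = 10.2 km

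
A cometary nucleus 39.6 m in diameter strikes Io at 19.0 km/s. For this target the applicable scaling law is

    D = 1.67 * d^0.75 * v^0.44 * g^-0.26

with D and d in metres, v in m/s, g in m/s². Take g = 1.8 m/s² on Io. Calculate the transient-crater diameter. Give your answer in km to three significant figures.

D ≈ 1.73 km

In SI units: v = 19000 m/s.
d^0.75 = 39.6^0.75 = 15.79
v^0.44 = 19000^0.44 = 76.32
g^-0.26 = 1.8^-0.26 = 0.8583
D = 1.67 × 15.79 × 76.32 × 0.8583 = 1727 m
   = 1.727 km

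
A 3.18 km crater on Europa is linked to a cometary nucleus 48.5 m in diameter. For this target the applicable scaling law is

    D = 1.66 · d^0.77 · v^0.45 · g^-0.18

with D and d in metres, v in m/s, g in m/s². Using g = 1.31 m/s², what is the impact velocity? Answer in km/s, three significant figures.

Rearranging for v: v = [D / (1.66 · 48.5^0.77 · 1.31^-0.18)]^(1/0.45).
D = 3180 m.
48.5^0.77 = 19.86
1.31^-0.18 = 0.9526
Denominator = 1.66 × 19.86 × 0.9526 = 31.40
D / 31.40 = 3180 / 31.40 = 101.3
v = 101.3^(1/0.45) = 101.3^2.2222 = 28633 m/s

v ≈ 28.6 km/s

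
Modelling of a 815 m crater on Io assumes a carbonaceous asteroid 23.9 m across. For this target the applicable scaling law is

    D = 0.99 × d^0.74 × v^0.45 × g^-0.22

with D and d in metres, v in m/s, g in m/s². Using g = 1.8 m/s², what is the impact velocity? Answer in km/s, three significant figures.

v ≈ 21.7 km/s

Rearranging for v: v = [D / (0.99 · 23.9^0.74 · 1.8^-0.22)]^(1/0.45).
23.9^0.74 = 10.47
1.8^-0.22 = 0.8787
Denominator = 0.99 × 10.47 × 0.8787 = 9.108
D / 9.108 = 815 / 9.108 = 89.48
v = 89.48^(1/0.45) = 89.48^2.2222 = 21733 m/s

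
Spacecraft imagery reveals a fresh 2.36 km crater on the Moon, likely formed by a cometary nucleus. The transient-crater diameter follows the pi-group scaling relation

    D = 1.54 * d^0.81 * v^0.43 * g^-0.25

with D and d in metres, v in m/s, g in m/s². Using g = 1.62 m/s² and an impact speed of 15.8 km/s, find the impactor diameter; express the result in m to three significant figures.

Rearranging for d: d = [D / (1.54 · 15800^0.43 · 1.62^-0.25)]^(1/0.81).
D = 2360 m.
15800^0.43 = 63.89
1.62^-0.25 = 0.8864
Denominator = 1.54 × 63.89 × 0.8864 = 87.21
D / 87.21 = 2360 / 87.21 = 27.06
d = 27.06^(1/0.81) = 27.06^1.2346 = 58.66 m

d ≈ 58.7 m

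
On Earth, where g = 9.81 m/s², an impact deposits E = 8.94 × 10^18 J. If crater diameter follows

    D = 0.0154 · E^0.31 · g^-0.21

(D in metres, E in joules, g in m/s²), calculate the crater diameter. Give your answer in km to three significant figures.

E^0.31 = (8.94 × 10^18)^0.31 = 7.497 × 10^5
g^-0.21 = 9.81^-0.21 = 0.6191
D = 0.0154 × 7.497 × 10^5 × 0.6191 = 7148 m
   = 7.148 km

D ≈ 7.15 km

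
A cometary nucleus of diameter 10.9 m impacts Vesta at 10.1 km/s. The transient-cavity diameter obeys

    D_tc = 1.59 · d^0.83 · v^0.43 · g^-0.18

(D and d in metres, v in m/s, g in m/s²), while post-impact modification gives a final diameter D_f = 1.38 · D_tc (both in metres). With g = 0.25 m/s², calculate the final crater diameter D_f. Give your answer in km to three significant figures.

D_f ≈ 1.08 km

v = 10100 m/s.
d^0.83 = 10.9^0.83 = 7.262
v^0.43 = 10100^0.43 = 52.71
g^-0.18 = 0.25^-0.18 = 1.283
D_tc = 1.59 × 7.262 × 52.71 × 1.283 = 780.9 m
D_f = 1.38 × 780.9 = 1078 m
     = 1.078 km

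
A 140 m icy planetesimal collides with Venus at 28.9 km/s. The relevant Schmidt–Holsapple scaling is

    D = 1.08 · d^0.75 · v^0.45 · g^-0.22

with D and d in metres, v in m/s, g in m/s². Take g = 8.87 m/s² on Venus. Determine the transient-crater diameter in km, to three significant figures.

In SI units: v = 28900 m/s.
d^0.75 = 140^0.75 = 40.70
v^0.45 = 28900^0.45 = 101.7
g^-0.22 = 8.87^-0.22 = 0.6187
D = 1.08 × 40.70 × 101.7 × 0.6187 = 2766 m
   = 2.766 km

D ≈ 2.77 km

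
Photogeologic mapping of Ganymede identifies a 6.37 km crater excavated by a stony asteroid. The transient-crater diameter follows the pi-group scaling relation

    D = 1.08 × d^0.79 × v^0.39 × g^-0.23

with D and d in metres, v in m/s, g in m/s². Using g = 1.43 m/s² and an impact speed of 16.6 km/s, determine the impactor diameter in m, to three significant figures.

d ≈ 543 m

Rearranging for d: d = [D / (1.08 · 16600^0.39 · 1.43^-0.23)]^(1/0.79).
D = 6370 m.
16600^0.39 = 44.24
1.43^-0.23 = 0.9210
Denominator = 1.08 × 44.24 × 0.9210 = 44.00
D / 44.00 = 6370 / 44.00 = 144.8
d = 144.8^(1/0.79) = 144.8^1.2658 = 543.4 m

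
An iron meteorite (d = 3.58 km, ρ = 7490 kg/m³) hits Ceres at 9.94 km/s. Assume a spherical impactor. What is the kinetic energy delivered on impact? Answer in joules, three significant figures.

d = 3580 m; v = 9940 m/s.
Mass m = (π/6) ρ d³ = (π/6) × 7490 × (3580)³ = 1.799 × 10^14 kg
E = ½ m v² = 0.5 × 1.799 × 10^14 × (9940)² = 8.887 × 10^21 J

E ≈ 8.89 × 10^21 J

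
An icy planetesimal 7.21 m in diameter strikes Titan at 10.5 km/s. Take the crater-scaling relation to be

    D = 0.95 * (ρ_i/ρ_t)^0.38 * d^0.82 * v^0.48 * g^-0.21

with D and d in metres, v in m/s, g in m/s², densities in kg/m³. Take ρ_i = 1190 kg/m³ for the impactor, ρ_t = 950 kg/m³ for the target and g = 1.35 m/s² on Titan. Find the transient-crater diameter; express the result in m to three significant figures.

In SI units: v = 10500 m/s.
(ρ_i/ρ_t)^0.38 = (1190/950)^0.38 = 1.089
d^0.82 = 7.21^0.82 = 5.053
v^0.48 = 10500^0.48 = 85.15
g^-0.21 = 1.35^-0.21 = 0.9389
D = 0.95 × 1.089 × 5.053 × 85.15 × 0.9389 = 417.9 m

D ≈ 418 m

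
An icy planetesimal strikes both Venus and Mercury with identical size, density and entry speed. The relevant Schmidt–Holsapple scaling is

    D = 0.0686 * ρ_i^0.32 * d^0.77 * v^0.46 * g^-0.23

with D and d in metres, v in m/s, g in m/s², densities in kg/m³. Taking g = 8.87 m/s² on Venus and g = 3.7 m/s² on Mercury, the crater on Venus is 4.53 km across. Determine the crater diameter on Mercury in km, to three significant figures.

D ≈ 5.54 km

All impactor-dependent factors cancel in the ratio, leaving D_Mercury/D_Venus = (g_Mercury/g_Venus)^-0.23.
(3.7/8.87)^-0.23 = 0.4171^-0.23 = 1.223
D_Mercury = 1.223 × 4.53 km = 5.54 km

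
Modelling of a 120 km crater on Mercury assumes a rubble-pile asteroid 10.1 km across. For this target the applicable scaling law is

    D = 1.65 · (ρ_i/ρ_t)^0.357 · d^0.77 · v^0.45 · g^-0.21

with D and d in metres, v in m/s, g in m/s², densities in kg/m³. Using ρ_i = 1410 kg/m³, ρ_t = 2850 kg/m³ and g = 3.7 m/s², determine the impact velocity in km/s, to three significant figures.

Rearranging for v: v = [D / (1.65 · (1410/2850)^0.357 · 10100^0.77 · 3.7^-0.21)]^(1/0.45).
D = 120000 m.
(1410/2850)^0.357 = 0.7778
10100^0.77 = 1212
3.7^-0.21 = 0.7598
Denominator = 1.65 × 0.7778 × 1212 × 0.7598 = 1182
D / 1182 = 120000 / 1182 = 101.5
v = 101.5^(1/0.45) = 101.5^2.2222 = 28759 m/s

v ≈ 28.8 km/s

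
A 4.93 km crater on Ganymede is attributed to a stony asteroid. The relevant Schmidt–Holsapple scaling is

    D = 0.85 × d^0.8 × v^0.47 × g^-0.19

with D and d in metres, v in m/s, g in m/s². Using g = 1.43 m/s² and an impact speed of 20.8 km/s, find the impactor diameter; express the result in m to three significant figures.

d ≈ 160 m

Rearranging for d: d = [D / (0.85 · 20800^0.47 · 1.43^-0.19)]^(1/0.8).
D = 4930 m.
20800^0.47 = 107.0
1.43^-0.19 = 0.9343
Denominator = 0.85 × 107.0 × 0.9343 = 84.97
D / 84.97 = 4930 / 84.97 = 58.02
d = 58.02^(1/0.8) = 58.02^1.25 = 160.1 m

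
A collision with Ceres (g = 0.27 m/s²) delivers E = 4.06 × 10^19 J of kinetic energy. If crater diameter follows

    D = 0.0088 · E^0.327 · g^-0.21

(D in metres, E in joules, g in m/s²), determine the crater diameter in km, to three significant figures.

E^0.327 = (4.06 × 10^19)^0.327 = 2.582 × 10^6
g^-0.21 = 0.27^-0.21 = 1.316
D = 0.0088 × 2.582 × 10^6 × 1.316 = 29902 m
   = 29.90 km

D ≈ 29.9 km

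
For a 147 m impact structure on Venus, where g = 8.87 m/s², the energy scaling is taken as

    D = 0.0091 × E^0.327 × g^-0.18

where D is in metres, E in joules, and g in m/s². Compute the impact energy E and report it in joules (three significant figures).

Rearranging: E = [D / (0.0091 · g^-0.18)]^(1/0.327).
g^-0.18 = 8.87^-0.18 = 0.6751
D / (0.0091 × 0.6751) = 147 / (6.143 × 10^-3) = 2.393 × 10^4
E = (2.393 × 10^4)^3.0581 = 2.462 × 10^13 J

E ≈ 2.46 × 10^13 J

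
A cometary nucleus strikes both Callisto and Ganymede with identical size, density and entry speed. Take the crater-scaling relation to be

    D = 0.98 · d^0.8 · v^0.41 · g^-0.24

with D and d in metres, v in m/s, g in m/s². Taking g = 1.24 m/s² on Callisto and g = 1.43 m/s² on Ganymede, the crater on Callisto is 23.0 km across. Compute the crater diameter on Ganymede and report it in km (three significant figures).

D ≈ 22.2 km

All impactor-dependent factors cancel in the ratio, leaving D_Ganymede/D_Callisto = (g_Ganymede/g_Callisto)^-0.24.
(1.43/1.24)^-0.24 = 1.153^-0.24 = 0.9664
D_Ganymede = 0.9664 × 23.0 km = 22.2 km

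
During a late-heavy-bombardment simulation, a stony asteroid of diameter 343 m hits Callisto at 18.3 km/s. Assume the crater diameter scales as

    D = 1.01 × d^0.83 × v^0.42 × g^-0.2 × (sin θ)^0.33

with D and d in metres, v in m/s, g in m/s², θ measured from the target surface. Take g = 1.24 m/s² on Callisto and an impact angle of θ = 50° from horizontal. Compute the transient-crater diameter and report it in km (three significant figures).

D ≈ 6.95 km

In SI units: v = 18300 m/s.
d^0.83 = 343^0.83 = 127.1
v^0.42 = 18300^0.42 = 61.69
g^-0.2 = 1.24^-0.2 = 0.9579
(sin 50°)^0.33 = 0.7660^0.33 = 0.9158
D = 1.01 × 127.1 × 61.69 × 0.9579 × 0.9158 = 6947 m
   = 6.947 km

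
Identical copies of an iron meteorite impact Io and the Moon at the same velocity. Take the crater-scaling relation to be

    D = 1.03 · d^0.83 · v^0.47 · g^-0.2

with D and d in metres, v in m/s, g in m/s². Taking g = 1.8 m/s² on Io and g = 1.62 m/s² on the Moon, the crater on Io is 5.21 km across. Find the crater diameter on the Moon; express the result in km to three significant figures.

All impactor-dependent factors cancel in the ratio, leaving D_Moon/D_Io = (g_Moon/g_Io)^-0.2.
(1.62/1.8)^-0.2 = 0.9000^-0.2 = 1.021
D_Moon = 1.021 × 5.21 km = 5.32 km

D ≈ 5.32 km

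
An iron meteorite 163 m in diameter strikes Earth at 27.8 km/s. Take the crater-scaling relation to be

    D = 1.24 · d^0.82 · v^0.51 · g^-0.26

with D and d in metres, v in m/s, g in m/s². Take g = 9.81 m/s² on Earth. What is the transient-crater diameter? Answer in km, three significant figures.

In SI units: v = 27800 m/s.
d^0.82 = 163^0.82 = 65.16
v^0.51 = 27800^0.51 = 184.7
g^-0.26 = 9.81^-0.26 = 0.5523
D = 1.24 × 65.16 × 184.7 × 0.5523 = 8242 m
   = 8.242 km

D ≈ 8.24 km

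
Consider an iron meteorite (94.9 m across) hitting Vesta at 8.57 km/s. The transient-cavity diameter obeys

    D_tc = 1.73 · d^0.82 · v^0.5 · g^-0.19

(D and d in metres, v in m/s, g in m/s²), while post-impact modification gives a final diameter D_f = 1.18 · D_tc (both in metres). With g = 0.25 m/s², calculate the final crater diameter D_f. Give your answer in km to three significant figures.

D_f ≈ 10.3 km

v = 8570 m/s.
d^0.82 = 94.9^0.82 = 41.82
v^0.5 = 8570^0.5 = 92.57
g^-0.19 = 0.25^-0.19 = 1.301
D_tc = 1.73 × 41.82 × 92.57 × 1.301 = 8713 m
D_f = 1.18 × 8713 = 10281 m
     = 10.28 km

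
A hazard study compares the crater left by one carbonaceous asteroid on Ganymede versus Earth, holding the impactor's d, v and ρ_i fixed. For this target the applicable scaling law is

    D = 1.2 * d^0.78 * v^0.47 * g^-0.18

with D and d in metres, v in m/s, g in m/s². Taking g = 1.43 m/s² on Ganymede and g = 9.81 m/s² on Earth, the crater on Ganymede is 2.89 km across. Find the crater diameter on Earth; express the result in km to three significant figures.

D ≈ 2.04 km

All impactor-dependent factors cancel in the ratio, leaving D_Earth/D_Ganymede = (g_Earth/g_Ganymede)^-0.18.
(9.81/1.43)^-0.18 = 6.860^-0.18 = 0.7071
D_Earth = 0.7071 × 2.89 km = 2.04 km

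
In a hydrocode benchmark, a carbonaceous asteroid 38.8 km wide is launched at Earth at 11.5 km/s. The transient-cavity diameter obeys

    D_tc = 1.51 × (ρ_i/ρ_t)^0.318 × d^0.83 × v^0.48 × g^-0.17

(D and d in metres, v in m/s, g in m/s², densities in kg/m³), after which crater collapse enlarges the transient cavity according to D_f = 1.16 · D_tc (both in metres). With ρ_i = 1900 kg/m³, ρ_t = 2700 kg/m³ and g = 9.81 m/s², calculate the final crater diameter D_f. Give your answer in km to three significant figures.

In SI: d = 38800 m, v = 11500 m/s.
(ρ_i/ρ_t)^0.318 = (1900/2700)^0.318 = 0.8943
d^0.83 = 38800^0.83 = 6438
v^0.48 = 11500^0.48 = 88.95
g^-0.17 = 9.81^-0.17 = 0.6783
D_tc = 1.51 × 0.8943 × 6438 × 88.95 × 0.6783 = 5.245 × 10^5 m
D_f = 1.16 × 5.245 × 10^5 = 6.084 × 10^5 m
     = 608.4 km

D_f ≈ 608 km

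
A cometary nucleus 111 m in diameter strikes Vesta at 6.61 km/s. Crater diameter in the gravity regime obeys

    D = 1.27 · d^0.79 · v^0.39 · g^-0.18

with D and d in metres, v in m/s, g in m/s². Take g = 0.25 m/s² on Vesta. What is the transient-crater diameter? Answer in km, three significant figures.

D ≈ 2.08 km

In SI units: v = 6610 m/s.
d^0.79 = 111^0.79 = 41.29
v^0.39 = 6610^0.39 = 30.89
g^-0.18 = 0.25^-0.18 = 1.283
D = 1.27 × 41.29 × 30.89 × 1.283 = 2078 m
   = 2.078 km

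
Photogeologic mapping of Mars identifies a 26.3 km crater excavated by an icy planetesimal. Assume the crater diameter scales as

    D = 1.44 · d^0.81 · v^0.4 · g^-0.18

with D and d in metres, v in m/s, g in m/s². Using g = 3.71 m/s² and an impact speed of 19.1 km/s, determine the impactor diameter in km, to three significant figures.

d ≈ 1.88 km

Rearranging for d: d = [D / (1.44 · 19100^0.4 · 3.71^-0.18)]^(1/0.81).
D = 26300 m.
19100^0.4 = 51.57
3.71^-0.18 = 0.7898
Denominator = 1.44 × 51.57 × 0.7898 = 58.65
D / 58.65 = 26300 / 58.65 = 448.4
d = 448.4^(1/0.81) = 448.4^1.2346 = 1878 m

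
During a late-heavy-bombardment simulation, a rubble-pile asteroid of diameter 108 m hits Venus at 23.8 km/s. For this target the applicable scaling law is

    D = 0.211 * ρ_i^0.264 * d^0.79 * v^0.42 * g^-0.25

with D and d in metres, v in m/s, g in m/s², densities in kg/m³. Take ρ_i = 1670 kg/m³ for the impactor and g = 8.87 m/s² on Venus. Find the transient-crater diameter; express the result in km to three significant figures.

In SI units: v = 23800 m/s.
ρ_i^0.264 = 1670^0.264 = 7.092
d^0.79 = 108^0.79 = 40.40
v^0.42 = 23800^0.42 = 68.89
g^-0.25 = 8.87^-0.25 = 0.5795
D = 0.211 × 7.092 × 40.40 × 68.89 × 0.5795 = 2413 m
   = 2.413 km

D ≈ 2.41 km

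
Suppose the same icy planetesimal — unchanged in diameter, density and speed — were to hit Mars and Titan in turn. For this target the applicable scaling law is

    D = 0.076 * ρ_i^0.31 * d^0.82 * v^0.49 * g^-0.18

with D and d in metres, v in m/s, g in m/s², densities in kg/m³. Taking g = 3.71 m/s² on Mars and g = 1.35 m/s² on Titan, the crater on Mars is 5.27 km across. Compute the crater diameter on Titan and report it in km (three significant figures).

All impactor-dependent factors cancel in the ratio, leaving D_Titan/D_Mars = (g_Titan/g_Mars)^-0.18.
(1.35/3.71)^-0.18 = 0.3639^-0.18 = 1.200
D_Titan = 1.200 × 5.27 km = 6.32 km

D ≈ 6.32 km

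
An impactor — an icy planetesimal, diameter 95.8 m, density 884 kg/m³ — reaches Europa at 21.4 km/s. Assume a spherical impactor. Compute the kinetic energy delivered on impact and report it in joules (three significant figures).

E ≈ 9.32 × 10^16 J

v = 21400 m/s.
Mass m = (π/6) ρ d³ = (π/6) × 884 × (95.8)³ = 4.070 × 10^8 kg
E = ½ m v² = 0.5 × 4.070 × 10^8 × (21400)² = 9.319 × 10^16 J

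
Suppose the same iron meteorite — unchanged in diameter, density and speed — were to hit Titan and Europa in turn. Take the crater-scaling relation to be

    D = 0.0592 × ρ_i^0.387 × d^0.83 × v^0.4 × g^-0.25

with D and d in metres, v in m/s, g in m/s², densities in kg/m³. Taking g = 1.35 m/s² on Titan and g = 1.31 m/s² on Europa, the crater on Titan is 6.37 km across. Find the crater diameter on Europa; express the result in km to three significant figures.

All impactor-dependent factors cancel in the ratio, leaving D_Europa/D_Titan = (g_Europa/g_Titan)^-0.25.
(1.31/1.35)^-0.25 = 0.9704^-0.25 = 1.008
D_Europa = 1.008 × 6.37 km = 6.42 km

D ≈ 6.42 km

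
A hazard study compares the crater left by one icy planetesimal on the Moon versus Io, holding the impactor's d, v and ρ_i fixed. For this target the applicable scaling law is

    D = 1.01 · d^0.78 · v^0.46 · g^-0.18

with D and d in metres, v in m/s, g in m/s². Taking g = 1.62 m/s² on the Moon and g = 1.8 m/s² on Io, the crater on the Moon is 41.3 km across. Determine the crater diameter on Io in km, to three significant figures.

D ≈ 40.5 km

All impactor-dependent factors cancel in the ratio, leaving D_Io/D_Moon = (g_Io/g_Moon)^-0.18.
(1.8/1.62)^-0.18 = 1.111^-0.18 = 0.9812
D_Io = 0.9812 × 41.3 km = 40.5 km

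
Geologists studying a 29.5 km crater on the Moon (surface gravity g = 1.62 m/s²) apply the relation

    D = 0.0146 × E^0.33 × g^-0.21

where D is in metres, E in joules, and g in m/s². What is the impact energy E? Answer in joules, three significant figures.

Rearranging: E = [D / (0.0146 · g^-0.21)]^(1/0.33).
D = 29500 m.
g^-0.21 = 1.62^-0.21 = 0.9037
D / (0.0146 × 0.9037) = 29500 / (0.01319) = 2.237 × 10^6
E = (2.237 × 10^6)^3.0303 = 1.743 × 10^19 J

E ≈ 1.74 × 10^19 J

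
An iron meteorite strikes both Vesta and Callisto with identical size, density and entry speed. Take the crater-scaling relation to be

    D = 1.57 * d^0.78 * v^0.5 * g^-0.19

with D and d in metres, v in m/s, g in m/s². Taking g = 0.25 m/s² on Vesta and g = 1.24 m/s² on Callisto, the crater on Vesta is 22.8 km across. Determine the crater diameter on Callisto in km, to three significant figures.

All impactor-dependent factors cancel in the ratio, leaving D_Callisto/D_Vesta = (g_Callisto/g_Vesta)^-0.19.
(1.24/0.25)^-0.19 = 4.960^-0.19 = 0.7377
D_Callisto = 0.7377 × 22.8 km = 16.8 km

D ≈ 16.8 km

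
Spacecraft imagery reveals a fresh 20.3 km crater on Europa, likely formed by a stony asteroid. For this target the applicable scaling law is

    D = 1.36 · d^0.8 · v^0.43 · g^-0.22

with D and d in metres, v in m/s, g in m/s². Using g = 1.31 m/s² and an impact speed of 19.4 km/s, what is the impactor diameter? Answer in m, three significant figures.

d ≈ 881 m

Rearranging for d: d = [D / (1.36 · 19400^0.43 · 1.31^-0.22)]^(1/0.8).
D = 20300 m.
19400^0.43 = 69.78
1.31^-0.22 = 0.9423
Denominator = 1.36 × 69.78 × 0.9423 = 89.43
D / 89.43 = 20300 / 89.43 = 227.0
d = 227.0^(1/0.8) = 227.0^1.25 = 881.1 m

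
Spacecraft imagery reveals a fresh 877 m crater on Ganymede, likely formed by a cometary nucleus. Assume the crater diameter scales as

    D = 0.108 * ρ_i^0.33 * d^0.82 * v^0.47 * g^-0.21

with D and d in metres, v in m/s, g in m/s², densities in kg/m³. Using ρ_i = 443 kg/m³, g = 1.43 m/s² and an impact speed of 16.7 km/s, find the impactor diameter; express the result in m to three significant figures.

d ≈ 21.0 m

Rearranging for d: d = [D / (0.108 · 443^0.33 · 16700^0.47 · 1.43^-0.21)]^(1/0.82).
443^0.33 = 7.470
16700^0.47 = 96.53
1.43^-0.21 = 0.9276
Denominator = 0.108 × 7.470 × 96.53 × 0.9276 = 72.24
D / 72.24 = 877 / 72.24 = 12.14
d = 12.14^(1/0.82) = 12.14^1.2195 = 21.00 m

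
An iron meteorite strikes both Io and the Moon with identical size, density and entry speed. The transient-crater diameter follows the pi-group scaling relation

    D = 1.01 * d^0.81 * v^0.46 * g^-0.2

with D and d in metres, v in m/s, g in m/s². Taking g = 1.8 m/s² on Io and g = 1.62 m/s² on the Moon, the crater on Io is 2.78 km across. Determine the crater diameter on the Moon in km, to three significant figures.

D ≈ 2.84 km

All impactor-dependent factors cancel in the ratio, leaving D_Moon/D_Io = (g_Moon/g_Io)^-0.2.
(1.62/1.8)^-0.2 = 0.9000^-0.2 = 1.021
D_Moon = 1.021 × 2.78 km = 2.84 km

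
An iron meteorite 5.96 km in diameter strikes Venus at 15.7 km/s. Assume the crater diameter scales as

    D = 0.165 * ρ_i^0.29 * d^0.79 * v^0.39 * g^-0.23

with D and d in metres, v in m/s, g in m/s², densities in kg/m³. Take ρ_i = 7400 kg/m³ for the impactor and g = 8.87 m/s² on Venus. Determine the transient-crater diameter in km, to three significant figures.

In SI units: d = 5960 m, v = 15700 m/s.
ρ_i^0.29 = 7400^0.29 = 13.25
d^0.79 = 5960^0.79 = 960.4
v^0.39 = 15700^0.39 = 43.29
g^-0.23 = 8.87^-0.23 = 0.6053
D = 0.165 × 13.25 × 960.4 × 43.29 × 0.6053 = 55019 m
   = 55.02 km

D ≈ 55.0 km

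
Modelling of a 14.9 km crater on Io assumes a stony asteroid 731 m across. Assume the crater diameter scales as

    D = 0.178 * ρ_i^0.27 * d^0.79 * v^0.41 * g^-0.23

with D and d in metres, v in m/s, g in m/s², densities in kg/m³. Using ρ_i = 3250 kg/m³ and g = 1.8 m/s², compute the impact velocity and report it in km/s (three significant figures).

v ≈ 20.8 km/s

Rearranging for v: v = [D / (0.178 · 3250^0.27 · 731^0.79 · 1.8^-0.23)]^(1/0.41).
D = 14900 m.
3250^0.27 = 8.876
731^0.79 = 183.0
1.8^-0.23 = 0.8735
Denominator = 0.178 × 8.876 × 183.0 × 0.8735 = 252.6
D / 252.6 = 14900 / 252.6 = 58.99
v = 58.99^(1/0.41) = 58.99^2.439 = 20841 m/s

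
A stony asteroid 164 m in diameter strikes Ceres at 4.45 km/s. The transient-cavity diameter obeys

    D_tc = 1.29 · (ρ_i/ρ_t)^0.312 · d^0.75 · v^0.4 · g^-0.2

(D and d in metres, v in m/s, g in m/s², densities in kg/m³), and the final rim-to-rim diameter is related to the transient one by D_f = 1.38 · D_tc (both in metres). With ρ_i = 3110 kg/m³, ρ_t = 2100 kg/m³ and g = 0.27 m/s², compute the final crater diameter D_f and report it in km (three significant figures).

D_f ≈ 3.45 km

v = 4450 m/s.
(ρ_i/ρ_t)^0.312 = (3110/2100)^0.312 = 1.130
d^0.75 = 164^0.75 = 45.83
v^0.4 = 4450^0.4 = 28.80
g^-0.2 = 0.27^-0.2 = 1.299
D_tc = 1.29 × 1.130 × 45.83 × 28.80 × 1.299 = 2499 m
D_f = 1.38 × 2499 = 3449 m
     = 3.449 km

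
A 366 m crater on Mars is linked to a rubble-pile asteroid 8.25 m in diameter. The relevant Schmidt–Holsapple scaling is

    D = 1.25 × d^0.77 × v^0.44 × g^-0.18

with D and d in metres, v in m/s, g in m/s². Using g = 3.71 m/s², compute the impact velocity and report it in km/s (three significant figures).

Rearranging for v: v = [D / (1.25 · 8.25^0.77 · 3.71^-0.18)]^(1/0.44).
8.25^0.77 = 5.078
3.71^-0.18 = 0.7898
Denominator = 1.25 × 5.078 × 0.7898 = 5.013
D / 5.013 = 366 / 5.013 = 73.01
v = 73.01^(1/0.44) = 73.01^2.2727 = 17175 m/s

v ≈ 17.2 km/s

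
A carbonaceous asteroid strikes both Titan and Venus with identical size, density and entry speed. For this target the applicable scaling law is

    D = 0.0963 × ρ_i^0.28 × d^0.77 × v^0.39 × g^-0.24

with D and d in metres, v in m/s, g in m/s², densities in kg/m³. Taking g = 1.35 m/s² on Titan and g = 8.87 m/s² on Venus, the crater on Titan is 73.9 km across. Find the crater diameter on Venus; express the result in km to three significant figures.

All impactor-dependent factors cancel in the ratio, leaving D_Venus/D_Titan = (g_Venus/g_Titan)^-0.24.
(8.87/1.35)^-0.24 = 6.570^-0.24 = 0.6365
D_Venus = 0.6365 × 73.9 km = 47.0 km

D ≈ 47.0 km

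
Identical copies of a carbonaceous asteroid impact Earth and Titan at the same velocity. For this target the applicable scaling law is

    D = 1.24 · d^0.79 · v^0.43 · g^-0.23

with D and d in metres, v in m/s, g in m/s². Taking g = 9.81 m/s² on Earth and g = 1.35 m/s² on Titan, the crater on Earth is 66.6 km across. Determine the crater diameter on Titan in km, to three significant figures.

All impactor-dependent factors cancel in the ratio, leaving D_Titan/D_Earth = (g_Titan/g_Earth)^-0.23.
(1.35/9.81)^-0.23 = 0.1376^-0.23 = 1.578
D_Titan = 1.578 × 66.6 km = 105 km

D ≈ 105 km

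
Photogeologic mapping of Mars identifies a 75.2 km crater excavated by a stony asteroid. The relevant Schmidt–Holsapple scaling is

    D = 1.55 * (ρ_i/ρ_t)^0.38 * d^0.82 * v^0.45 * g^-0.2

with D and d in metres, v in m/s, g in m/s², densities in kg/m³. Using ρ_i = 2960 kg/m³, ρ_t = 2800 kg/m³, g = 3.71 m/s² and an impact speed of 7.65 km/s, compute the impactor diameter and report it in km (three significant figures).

d ≈ 5.14 km

Rearranging for d: d = [D / (1.55 · (2960/2800)^0.38 · 7650^0.45 · 3.71^-0.2)]^(1/0.82).
D = 75200 m.
(2960/2800)^0.38 = 1.021
7650^0.45 = 55.93
3.71^-0.2 = 0.7694
Denominator = 1.55 × 1.021 × 55.93 × 0.7694 = 68.10
D / 68.10 = 75200 / 68.10 = 1104
d = 1104^(1/0.82) = 1104^1.2195 = 5139 m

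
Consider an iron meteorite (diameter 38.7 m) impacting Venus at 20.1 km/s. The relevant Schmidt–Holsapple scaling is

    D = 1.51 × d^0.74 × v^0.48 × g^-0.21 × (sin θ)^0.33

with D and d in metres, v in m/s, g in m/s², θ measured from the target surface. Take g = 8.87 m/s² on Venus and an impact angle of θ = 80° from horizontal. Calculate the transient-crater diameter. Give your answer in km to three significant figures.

D ≈ 1.65 km

In SI units: v = 20100 m/s.
d^0.74 = 38.7^0.74 = 14.96
v^0.48 = 20100^0.48 = 116.3
g^-0.21 = 8.87^-0.21 = 0.6323
(sin 80°)^0.33 = 0.9848^0.33 = 0.9950
D = 1.51 × 14.96 × 116.3 × 0.6323 × 0.9950 = 1653 m
   = 1.653 km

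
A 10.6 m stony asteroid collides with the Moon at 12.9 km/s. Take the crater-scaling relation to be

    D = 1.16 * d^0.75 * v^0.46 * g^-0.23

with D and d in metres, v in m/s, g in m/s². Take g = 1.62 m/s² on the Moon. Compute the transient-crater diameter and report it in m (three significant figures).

D ≈ 474 m

In SI units: v = 12900 m/s.
d^0.75 = 10.6^0.75 = 5.875
v^0.46 = 12900^0.46 = 77.78
g^-0.23 = 1.62^-0.23 = 0.8950
D = 1.16 × 5.875 × 77.78 × 0.8950 = 474.4 m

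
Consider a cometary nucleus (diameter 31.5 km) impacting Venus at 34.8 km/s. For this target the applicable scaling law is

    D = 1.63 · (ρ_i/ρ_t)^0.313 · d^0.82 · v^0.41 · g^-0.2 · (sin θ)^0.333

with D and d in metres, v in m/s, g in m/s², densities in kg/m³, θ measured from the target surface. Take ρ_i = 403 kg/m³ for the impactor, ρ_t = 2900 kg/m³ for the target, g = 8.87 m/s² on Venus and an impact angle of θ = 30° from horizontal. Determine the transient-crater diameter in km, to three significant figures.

D ≈ 160 km

In SI units: d = 31500 m, v = 34800 m/s.
(ρ_i/ρ_t)^0.313 = (403/2900)^0.313 = 0.5392
d^0.82 = 31500^0.82 = 4882
v^0.41 = 34800^0.41 = 72.79
g^-0.2 = 8.87^-0.2 = 0.6463
(sin 30°)^0.333 = 0.5000^0.333 = 0.7939
D = 1.63 × 0.5392 × 4882 × 72.79 × 0.6463 × 0.7939 = 1.603 × 10^5 m
   = 160.3 km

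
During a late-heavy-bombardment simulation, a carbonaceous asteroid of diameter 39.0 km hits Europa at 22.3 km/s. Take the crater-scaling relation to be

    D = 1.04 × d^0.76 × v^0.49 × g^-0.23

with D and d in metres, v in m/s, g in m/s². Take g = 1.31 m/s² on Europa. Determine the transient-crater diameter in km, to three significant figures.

In SI units: d = 39000 m, v = 22300 m/s.
d^0.76 = 39000^0.76 = 3085
v^0.49 = 22300^0.49 = 135.1
g^-0.23 = 1.31^-0.23 = 0.9398
D = 1.04 × 3085 × 135.1 × 0.9398 = 4.074 × 10^5 m
   = 407.4 km

D ≈ 407 km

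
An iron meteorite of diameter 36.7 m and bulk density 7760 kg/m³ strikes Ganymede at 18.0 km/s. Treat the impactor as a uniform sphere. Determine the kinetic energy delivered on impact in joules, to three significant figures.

E ≈ 3.25 × 10^16 J

v = 18000 m/s.
Mass m = (π/6) ρ d³ = (π/6) × 7760 × (36.7)³ = 2.008 × 10^8 kg
E = ½ m v² = 0.5 × 2.008 × 10^8 × (18000)² = 3.253 × 10^16 J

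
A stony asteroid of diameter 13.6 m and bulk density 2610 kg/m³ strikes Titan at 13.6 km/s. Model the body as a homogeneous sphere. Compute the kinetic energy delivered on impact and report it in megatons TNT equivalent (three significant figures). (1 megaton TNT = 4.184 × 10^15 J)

v = 13600 m/s.
Mass m = (π/6) ρ d³ = (π/6) × 2610 × (13.6)³ = 3.438 × 10^6 kg
E = ½ m v² = 0.5 × 3.438 × 10^6 × (13600)² = 3.179 × 10^14 J
   = 3.179 × 10^14 / 4.184×10^15 = 0.07598 Mt

E ≈ 0.0760 Mt TNT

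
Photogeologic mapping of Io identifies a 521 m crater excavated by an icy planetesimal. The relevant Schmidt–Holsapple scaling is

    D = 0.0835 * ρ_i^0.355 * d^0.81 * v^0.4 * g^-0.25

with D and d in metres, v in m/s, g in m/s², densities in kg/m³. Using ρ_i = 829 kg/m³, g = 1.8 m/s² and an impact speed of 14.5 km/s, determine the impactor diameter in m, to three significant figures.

Rearranging for d: d = [D / (0.0835 · 829^0.355 · 14500^0.4 · 1.8^-0.25)]^(1/0.81).
829^0.355 = 10.87
14500^0.4 = 46.19
1.8^-0.25 = 0.8633
Denominator = 0.0835 × 10.87 × 46.19 × 0.8633 = 36.19
D / 36.19 = 521 / 36.19 = 14.40
d = 14.40^(1/0.81) = 14.40^1.2346 = 26.92 m

d ≈ 26.9 m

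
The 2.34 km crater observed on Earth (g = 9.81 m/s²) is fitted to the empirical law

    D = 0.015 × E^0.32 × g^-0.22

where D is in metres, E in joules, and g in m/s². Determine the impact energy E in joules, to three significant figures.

Rearranging: E = [D / (0.015 · g^-0.22)]^(1/0.32).
D = 2340 m.
g^-0.22 = 9.81^-0.22 = 0.6051
D / (0.015 × 0.6051) = 2340 / (9.076 × 10^-3) = 2.578 × 10^5
E = (2.578 × 10^5)^3.125 = 8.133 × 10^16 J

E ≈ 8.13 × 10^16 J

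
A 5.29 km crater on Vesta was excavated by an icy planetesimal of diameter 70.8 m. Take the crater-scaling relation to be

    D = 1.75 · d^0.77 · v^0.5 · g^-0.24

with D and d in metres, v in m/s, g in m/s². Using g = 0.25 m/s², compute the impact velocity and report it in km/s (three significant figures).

Rearranging for v: v = [D / (1.75 · 70.8^0.77 · 0.25^-0.24)]^(1/0.5).
D = 5290 m.
70.8^0.77 = 26.58
0.25^-0.24 = 1.395
Denominator = 1.75 × 26.58 × 1.395 = 64.89
D / 64.89 = 5290 / 64.89 = 81.52
v = 81.52^(1/0.5) = 81.52^2 = 6646 m/s

v ≈ 6.65 km/s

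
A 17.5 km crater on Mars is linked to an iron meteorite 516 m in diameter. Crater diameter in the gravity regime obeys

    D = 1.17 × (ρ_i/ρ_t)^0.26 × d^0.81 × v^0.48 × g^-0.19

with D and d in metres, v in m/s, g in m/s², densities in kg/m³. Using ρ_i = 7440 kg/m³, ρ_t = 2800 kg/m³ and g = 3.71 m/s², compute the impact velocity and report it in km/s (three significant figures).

Rearranging for v: v = [D / (1.17 · (7440/2800)^0.26 · 516^0.81 · 3.71^-0.19)]^(1/0.48).
D = 17500 m.
(7440/2800)^0.26 = 1.289
516^0.81 = 157.5
3.71^-0.19 = 0.7795
Denominator = 1.17 × 1.289 × 157.5 × 0.7795 = 185.2
D / 185.2 = 17500 / 185.2 = 94.49
v = 94.49^(1/0.48) = 94.49^2.0833 = 13041 m/s

v ≈ 13.0 km/s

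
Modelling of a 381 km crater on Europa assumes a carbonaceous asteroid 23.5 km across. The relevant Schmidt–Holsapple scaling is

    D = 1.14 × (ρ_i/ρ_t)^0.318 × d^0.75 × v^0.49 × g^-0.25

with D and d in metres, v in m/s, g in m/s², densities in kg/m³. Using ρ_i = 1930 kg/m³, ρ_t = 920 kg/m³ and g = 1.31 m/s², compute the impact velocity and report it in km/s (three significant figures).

v ≈ 27.2 km/s

Rearranging for v: v = [D / (1.14 · (1930/920)^0.318 · 23500^0.75 · 1.31^-0.25)]^(1/0.49).
D = 381000 m.
(1930/920)^0.318 = 1.266
23500^0.75 = 1898
1.31^-0.25 = 0.9347
Denominator = 1.14 × 1.266 × 1898 × 0.9347 = 2560
D / 2560 = 381000 / 2560 = 148.8
v = 148.8^(1/0.49) = 148.8^2.0408 = 27155 m/s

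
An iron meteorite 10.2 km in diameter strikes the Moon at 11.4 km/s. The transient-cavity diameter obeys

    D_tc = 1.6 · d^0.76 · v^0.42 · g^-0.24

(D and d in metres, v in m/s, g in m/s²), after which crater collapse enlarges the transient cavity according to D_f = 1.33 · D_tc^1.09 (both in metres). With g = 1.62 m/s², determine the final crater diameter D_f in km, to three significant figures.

In SI: d = 10200 m, v = 11400 m/s.
d^0.76 = 10200^0.76 = 1113
v^0.42 = 11400^0.42 = 50.57
g^-0.24 = 1.62^-0.24 = 0.8907
D_tc = 1.6 × 1113 × 50.57 × 0.8907 = 80210 m
D_f = 1.33 × (80210)^1.09 = 2.948 × 10^5 m
     = 294.8 km

D_f ≈ 295 km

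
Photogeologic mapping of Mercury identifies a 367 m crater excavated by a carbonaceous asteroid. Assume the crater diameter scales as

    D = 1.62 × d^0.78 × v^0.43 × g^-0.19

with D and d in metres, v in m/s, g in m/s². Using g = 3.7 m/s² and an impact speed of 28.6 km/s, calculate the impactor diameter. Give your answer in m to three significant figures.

Rearranging for d: d = [D / (1.62 · 28600^0.43 · 3.7^-0.19)]^(1/0.78).
28600^0.43 = 82.46
3.7^-0.19 = 0.7799
Denominator = 1.62 × 82.46 × 0.7799 = 104.2
D / 104.2 = 367 / 104.2 = 3.522
d = 3.522^(1/0.78) = 3.522^1.2821 = 5.024 m

d ≈ 5.02 m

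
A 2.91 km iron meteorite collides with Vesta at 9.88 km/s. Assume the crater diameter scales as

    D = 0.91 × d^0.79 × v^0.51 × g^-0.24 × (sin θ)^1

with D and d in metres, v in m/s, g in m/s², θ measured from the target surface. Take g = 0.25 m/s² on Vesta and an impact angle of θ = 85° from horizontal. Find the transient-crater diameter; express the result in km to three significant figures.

In SI units: d = 2910 m, v = 9880 m/s.
d^0.79 = 2910^0.79 = 545.1
v^0.51 = 9880^0.51 = 109.0
g^-0.24 = 0.25^-0.24 = 1.395
(sin 85°)^1 = 0.9962^1 = 0.9962
D = 0.91 × 545.1 × 109.0 × 1.395 × 0.9962 = 75139 m
   = 75.14 km

D ≈ 75.1 km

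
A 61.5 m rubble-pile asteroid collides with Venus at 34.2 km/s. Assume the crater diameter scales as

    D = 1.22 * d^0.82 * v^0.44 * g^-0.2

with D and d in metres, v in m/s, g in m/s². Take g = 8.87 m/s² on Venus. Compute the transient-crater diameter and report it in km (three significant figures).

D ≈ 2.28 km

In SI units: v = 34200 m/s.
d^0.82 = 61.5^0.82 = 29.30
v^0.44 = 34200^0.44 = 98.85
g^-0.2 = 8.87^-0.2 = 0.6463
D = 1.22 × 29.30 × 98.85 × 0.6463 = 2284 m
   = 2.284 km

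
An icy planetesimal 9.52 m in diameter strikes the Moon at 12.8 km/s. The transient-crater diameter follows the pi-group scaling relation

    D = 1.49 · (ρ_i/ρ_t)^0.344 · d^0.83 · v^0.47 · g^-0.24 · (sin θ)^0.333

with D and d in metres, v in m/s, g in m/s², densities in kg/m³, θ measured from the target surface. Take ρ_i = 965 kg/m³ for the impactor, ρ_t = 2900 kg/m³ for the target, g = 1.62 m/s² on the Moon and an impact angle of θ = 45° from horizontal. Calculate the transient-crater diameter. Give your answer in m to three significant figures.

In SI units: v = 12800 m/s.
(ρ_i/ρ_t)^0.344 = (965/2900)^0.344 = 0.6849
d^0.83 = 9.52^0.83 = 6.490
v^0.47 = 12800^0.47 = 85.19
g^-0.24 = 1.62^-0.24 = 0.8907
(sin 45°)^0.333 = 0.7071^0.333 = 0.8910
D = 1.49 × 0.6849 × 6.490 × 85.19 × 0.8907 × 0.8910 = 447.8 m

D ≈ 448 m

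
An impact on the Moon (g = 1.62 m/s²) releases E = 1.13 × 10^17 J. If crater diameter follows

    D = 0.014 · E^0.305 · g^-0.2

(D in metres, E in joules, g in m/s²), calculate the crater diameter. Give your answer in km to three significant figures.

E^0.305 = (1.13 × 10^17)^0.305 = 1.589 × 10^5
g^-0.2 = 1.62^-0.2 = 0.9080
D = 0.014 × 1.589 × 10^5 × 0.9080 = 2020 m
   = 2.020 km

D ≈ 2.02 km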